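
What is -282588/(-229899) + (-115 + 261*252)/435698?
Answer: 46072501689/33388844834 ≈ 1.3799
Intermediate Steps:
-282588/(-229899) + (-115 + 261*252)/435698 = -282588*(-1/229899) + (-115 + 65772)*(1/435698) = 94196/76633 + 65657*(1/435698) = 94196/76633 + 65657/435698 = 46072501689/33388844834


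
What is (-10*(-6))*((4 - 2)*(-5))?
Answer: -600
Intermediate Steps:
(-10*(-6))*((4 - 2)*(-5)) = 60*(2*(-5)) = 60*(-10) = -600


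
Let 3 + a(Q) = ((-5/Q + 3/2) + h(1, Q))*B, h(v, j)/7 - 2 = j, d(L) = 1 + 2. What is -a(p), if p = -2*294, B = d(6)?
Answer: 2411677/196 ≈ 12304.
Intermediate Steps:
d(L) = 3
B = 3
h(v, j) = 14 + 7*j
p = -588
a(Q) = 87/2 - 15/Q + 21*Q (a(Q) = -3 + ((-5/Q + 3/2) + (14 + 7*Q))*3 = -3 + ((3/2 - 5/Q) + (14 + 7*Q))*3 = -3 + (31/2 - 5/Q + 7*Q)*3 = -3 + (93/2 - 15/Q + 21*Q) = 87/2 - 15/Q + 21*Q)
-a(p) = -(87/2 - 15/(-588) + 21*(-588)) = -(87/2 - 15*(-1/588) - 12348) = -(87/2 + 5/196 - 12348) = -1*(-2411677/196) = 2411677/196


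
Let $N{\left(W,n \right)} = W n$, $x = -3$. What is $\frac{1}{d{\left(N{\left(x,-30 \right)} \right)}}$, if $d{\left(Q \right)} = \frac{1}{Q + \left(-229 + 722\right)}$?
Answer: $583$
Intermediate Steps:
$d{\left(Q \right)} = \frac{1}{493 + Q}$ ($d{\left(Q \right)} = \frac{1}{Q + 493} = \frac{1}{493 + Q}$)
$\frac{1}{d{\left(N{\left(x,-30 \right)} \right)}} = \frac{1}{\frac{1}{493 - -90}} = \frac{1}{\frac{1}{493 + 90}} = \frac{1}{\frac{1}{583}} = 583$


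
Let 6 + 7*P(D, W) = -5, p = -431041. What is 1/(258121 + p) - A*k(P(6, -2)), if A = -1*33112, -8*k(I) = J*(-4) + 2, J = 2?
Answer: 4294295279/172920 ≈ 24834.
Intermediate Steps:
P(D, W) = -11/7 (P(D, W) = -6/7 + (⅐)*(-5) = -6/7 - 5/7 = -11/7)
k(I) = ¾ (k(I) = -(2*(-4) + 2)/8 = -(-8 + 2)/8 = -⅛*(-6) = ¾)
A = -33112
1/(258121 + p) - A*k(P(6, -2)) = 1/(258121 - 431041) - (-33112)*3/4 = 1/(-172920) - 1*(-24834) = -1/172920 + 24834 = 4294295279/172920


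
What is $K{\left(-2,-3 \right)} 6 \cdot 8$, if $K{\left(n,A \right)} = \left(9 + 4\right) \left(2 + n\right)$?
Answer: $0$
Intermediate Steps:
$K{\left(n,A \right)} = 26 + 13 n$ ($K{\left(n,A \right)} = 13 \left(2 + n\right) = 26 + 13 n$)
$K{\left(-2,-3 \right)} 6 \cdot 8 = \left(26 + 13 \left(-2\right)\right) 6 \cdot 8 = \left(26 - 26\right) 48 = 0 \cdot 48 = 0$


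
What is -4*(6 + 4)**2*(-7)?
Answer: 2800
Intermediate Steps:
-4*(6 + 4)**2*(-7) = -4*10**2*(-7) = -4*100*(-7) = -400*(-7) = 2800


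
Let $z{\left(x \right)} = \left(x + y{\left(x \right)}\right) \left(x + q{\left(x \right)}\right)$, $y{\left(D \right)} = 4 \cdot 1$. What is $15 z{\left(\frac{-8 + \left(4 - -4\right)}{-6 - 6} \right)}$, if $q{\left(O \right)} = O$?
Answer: $0$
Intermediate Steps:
$y{\left(D \right)} = 4$
$z{\left(x \right)} = 2 x \left(4 + x\right)$ ($z{\left(x \right)} = \left(x + 4\right) \left(x + x\right) = \left(4 + x\right) 2 x = 2 x \left(4 + x\right)$)
$15 z{\left(\frac{-8 + \left(4 - -4\right)}{-6 - 6} \right)} = 15 \cdot 2 \frac{-8 + \left(4 - -4\right)}{-6 - 6} \left(4 + \frac{-8 + \left(4 - -4\right)}{-6 - 6}\right) = 15 \cdot 2 \frac{-8 + \left(4 + 4\right)}{-12} \left(4 + \frac{-8 + \left(4 + 4\right)}{-12}\right) = 15 \cdot 2 \left(-8 + 8\right) \left(- \frac{1}{12}\right) \left(4 + \left(-8 + 8\right) \left(- \frac{1}{12}\right)\right) = 15 \cdot 2 \cdot 0 \left(- \frac{1}{12}\right) \left(4 + 0 \left(- \frac{1}{12}\right)\right) = 15 \cdot 2 \cdot 0 \left(4 + 0\right) = 15 \cdot 2 \cdot 0 \cdot 4 = 15 \cdot 0 = 0$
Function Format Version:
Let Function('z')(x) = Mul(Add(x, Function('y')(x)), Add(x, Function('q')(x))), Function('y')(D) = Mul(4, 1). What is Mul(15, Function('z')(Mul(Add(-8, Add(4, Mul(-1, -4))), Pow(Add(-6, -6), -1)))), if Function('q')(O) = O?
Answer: 0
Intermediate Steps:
Function('y')(D) = 4
Function('z')(x) = Mul(2, x, Add(4, x)) (Function('z')(x) = Mul(Add(x, 4), Add(x, x)) = Mul(Add(4, x), Mul(2, x)) = Mul(2, x, Add(4, x)))
Mul(15, Function('z')(Mul(Add(-8, Add(4, Mul(-1, -4))), Pow(Add(-6, -6), -1)))) = Mul(15, Mul(2, Mul(Add(-8, Add(4, Mul(-1, -4))), Pow(Add(-6, -6), -1)), Add(4, Mul(Add(-8, Add(4, Mul(-1, -4))), Pow(Add(-6, -6), -1))))) = Mul(15, Mul(2, Mul(Add(-8, Add(4, 4)), Pow(-12, -1)), Add(4, Mul(Add(-8, Add(4, 4)), Pow(-12, -1))))) = Mul(15, Mul(2, Mul(Add(-8, 8), Rational(-1, 12)), Add(4, Mul(Add(-8, 8), Rational(-1, 12))))) = Mul(15, Mul(2, Mul(0, Rational(-1, 12)), Add(4, Mul(0, Rational(-1, 12))))) = Mul(15, Mul(2, 0, Add(4, 0))) = Mul(15, Mul(2, 0, 4)) = Mul(15, 0) = 0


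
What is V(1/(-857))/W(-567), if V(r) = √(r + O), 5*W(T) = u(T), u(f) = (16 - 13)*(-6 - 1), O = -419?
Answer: -10*I*√76933747/17997 ≈ -4.8737*I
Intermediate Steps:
u(f) = -21 (u(f) = 3*(-7) = -21)
W(T) = -21/5 (W(T) = (⅕)*(-21) = -21/5)
V(r) = √(-419 + r) (V(r) = √(r - 419) = √(-419 + r))
V(1/(-857))/W(-567) = √(-419 + 1/(-857))/(-21/5) = √(-419 - 1/857)*(-5/21) = √(-359084/857)*(-5/21) = (2*I*√76933747/857)*(-5/21) = -10*I*√76933747/17997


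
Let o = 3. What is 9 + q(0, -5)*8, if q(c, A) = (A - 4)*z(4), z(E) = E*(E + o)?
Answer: -2007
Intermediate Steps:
z(E) = E*(3 + E) (z(E) = E*(E + 3) = E*(3 + E))
q(c, A) = -112 + 28*A (q(c, A) = (A - 4)*(4*(3 + 4)) = (-4 + A)*(4*7) = (-4 + A)*28 = -112 + 28*A)
9 + q(0, -5)*8 = 9 + (-112 + 28*(-5))*8 = 9 + (-112 - 140)*8 = 9 - 252*8 = 9 - 2016 = -2007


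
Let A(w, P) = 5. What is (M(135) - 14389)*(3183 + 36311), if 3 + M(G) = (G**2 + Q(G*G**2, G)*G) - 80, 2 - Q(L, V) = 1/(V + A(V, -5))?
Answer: 317692557/2 ≈ 1.5885e+8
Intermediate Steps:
Q(L, V) = 2 - 1/(5 + V) (Q(L, V) = 2 - 1/(V + 5) = 2 - 1/(5 + V))
M(G) = -83 + G**2 + G*(9 + 2*G)/(5 + G) (M(G) = -3 + ((G**2 + ((9 + 2*G)/(5 + G))*G) - 80) = -3 + ((G**2 + G*(9 + 2*G)/(5 + G)) - 80) = -3 + (-80 + G**2 + G*(9 + 2*G)/(5 + G)) = -83 + G**2 + G*(9 + 2*G)/(5 + G))
(M(135) - 14389)*(3183 + 36311) = ((-415 + 135**3 - 74*135 + 7*135**2)/(5 + 135) - 14389)*(3183 + 36311) = ((-415 + 2460375 - 9990 + 7*18225)/140 - 14389)*39494 = ((-415 + 2460375 - 9990 + 127575)/140 - 14389)*39494 = ((1/140)*2577545 - 14389)*39494 = (515509/28 - 14389)*39494 = (112617/28)*39494 = 317692557/2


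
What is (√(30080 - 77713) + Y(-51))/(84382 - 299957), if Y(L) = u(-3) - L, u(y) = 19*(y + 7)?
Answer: -127/215575 - I*√47633/215575 ≈ -0.00058912 - 0.0010124*I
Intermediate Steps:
u(y) = 133 + 19*y (u(y) = 19*(7 + y) = 133 + 19*y)
Y(L) = 76 - L (Y(L) = (133 + 19*(-3)) - L = (133 - 57) - L = 76 - L)
(√(30080 - 77713) + Y(-51))/(84382 - 299957) = (√(30080 - 77713) + (76 - 1*(-51)))/(84382 - 299957) = (√(-47633) + (76 + 51))/(-215575) = (I*√47633 + 127)*(-1/215575) = (127 + I*√47633)*(-1/215575) = -127/215575 - I*√47633/215575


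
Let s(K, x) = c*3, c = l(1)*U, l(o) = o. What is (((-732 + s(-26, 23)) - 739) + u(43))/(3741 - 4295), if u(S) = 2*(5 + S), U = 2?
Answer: 1369/554 ≈ 2.4711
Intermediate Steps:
c = 2 (c = 1*2 = 2)
u(S) = 10 + 2*S
s(K, x) = 6 (s(K, x) = 2*3 = 6)
(((-732 + s(-26, 23)) - 739) + u(43))/(3741 - 4295) = (((-732 + 6) - 739) + (10 + 2*43))/(3741 - 4295) = ((-726 - 739) + (10 + 86))/(-554) = (-1465 + 96)*(-1/554) = -1369*(-1/554) = 1369/554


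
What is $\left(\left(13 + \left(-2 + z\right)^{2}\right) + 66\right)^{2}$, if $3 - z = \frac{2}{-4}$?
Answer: $\frac{105625}{16} \approx 6601.6$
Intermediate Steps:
$z = \frac{7}{2}$ ($z = 3 - \frac{2}{-4} = 3 - 2 \left(- \frac{1}{4}\right) = 3 - - \frac{1}{2} = 3 + \frac{1}{2} = \frac{7}{2} \approx 3.5$)
$\left(\left(13 + \left(-2 + z\right)^{2}\right) + 66\right)^{2} = \left(\left(13 + \left(-2 + \frac{7}{2}\right)^{2}\right) + 66\right)^{2} = \left(\left(13 + \left(\frac{3}{2}\right)^{2}\right) + 66\right)^{2} = \left(\left(13 + \frac{9}{4}\right) + 66\right)^{2} = \left(\frac{61}{4} + 66\right)^{2} = \left(\frac{325}{4}\right)^{2} = \frac{105625}{16}$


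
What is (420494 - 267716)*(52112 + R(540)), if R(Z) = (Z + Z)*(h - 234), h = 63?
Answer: -20253473904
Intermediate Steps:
R(Z) = -342*Z (R(Z) = (Z + Z)*(63 - 234) = (2*Z)*(-171) = -342*Z)
(420494 - 267716)*(52112 + R(540)) = (420494 - 267716)*(52112 - 342*540) = 152778*(52112 - 184680) = 152778*(-132568) = -20253473904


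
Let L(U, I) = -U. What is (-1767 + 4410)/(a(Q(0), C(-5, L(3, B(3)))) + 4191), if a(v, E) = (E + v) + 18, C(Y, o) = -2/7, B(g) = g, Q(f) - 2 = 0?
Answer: 6167/9825 ≈ 0.62768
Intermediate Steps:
Q(f) = 2 (Q(f) = 2 + 0 = 2)
C(Y, o) = -2/7 (C(Y, o) = -2*⅐ = -2/7)
a(v, E) = 18 + E + v
(-1767 + 4410)/(a(Q(0), C(-5, L(3, B(3)))) + 4191) = (-1767 + 4410)/((18 - 2/7 + 2) + 4191) = 2643/(138/7 + 4191) = 2643/(29475/7) = 2643*(7/29475) = 6167/9825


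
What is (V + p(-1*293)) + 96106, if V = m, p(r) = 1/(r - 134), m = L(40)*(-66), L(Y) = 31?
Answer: 40163619/427 ≈ 94060.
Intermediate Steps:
m = -2046 (m = 31*(-66) = -2046)
p(r) = 1/(-134 + r)
V = -2046
(V + p(-1*293)) + 96106 = (-2046 + 1/(-134 - 1*293)) + 96106 = (-2046 + 1/(-134 - 293)) + 96106 = (-2046 + 1/(-427)) + 96106 = (-2046 - 1/427) + 96106 = -873643/427 + 96106 = 40163619/427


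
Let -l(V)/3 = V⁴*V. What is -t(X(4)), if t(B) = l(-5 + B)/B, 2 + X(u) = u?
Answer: -729/2 ≈ -364.50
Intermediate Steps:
X(u) = -2 + u
l(V) = -3*V⁵ (l(V) = -3*V⁴*V = -3*V⁵)
t(B) = -3*(-5 + B)⁵/B (t(B) = (-3*(-5 + B)⁵)/B = -3*(-5 + B)⁵/B)
-t(X(4)) = -(-3)*(-5 + (-2 + 4))⁵/(-2 + 4) = -(-3)*(-5 + 2)⁵/2 = -(-3)*(-3)⁵/2 = -(-3)*(-243)/2 = -1*729/2 = -729/2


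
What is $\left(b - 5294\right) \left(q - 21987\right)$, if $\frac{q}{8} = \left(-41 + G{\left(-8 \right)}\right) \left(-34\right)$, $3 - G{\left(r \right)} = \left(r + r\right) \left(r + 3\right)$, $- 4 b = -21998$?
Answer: $\frac{4154799}{2} \approx 2.0774 \cdot 10^{6}$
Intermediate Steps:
$b = \frac{10999}{2}$ ($b = \left(- \frac{1}{4}\right) \left(-21998\right) = \frac{10999}{2} \approx 5499.5$)
$G{\left(r \right)} = 3 - 2 r \left(3 + r\right)$ ($G{\left(r \right)} = 3 - \left(r + r\right) \left(r + 3\right) = 3 - 2 r \left(3 + r\right)$)
$q = 32096$ ($q = 8 \left(-41 - \left(-51 + 128\right)\right) \left(-34\right) = 8 \left(-41 + \left(3 + 48 - 128\right)\right) \left(-34\right) = 8 \left(-41 - 77\right) \left(-34\right) = 8 \left(\left(-118\right) \left(-34\right)\right) = 8 \cdot 4012 = 32096$)
$\left(b - 5294\right) \left(q - 21987\right) = \left(\frac{10999}{2} - 5294\right) \left(32096 - 21987\right) = \frac{411}{2} \cdot 10109 = \frac{4154799}{2}$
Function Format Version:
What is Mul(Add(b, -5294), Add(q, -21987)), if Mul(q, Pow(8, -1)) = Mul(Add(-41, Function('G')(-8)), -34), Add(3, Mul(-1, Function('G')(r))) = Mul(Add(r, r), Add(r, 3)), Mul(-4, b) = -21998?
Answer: Rational(4154799, 2) ≈ 2.0774e+6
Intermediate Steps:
b = Rational(10999, 2) (b = Mul(Rational(-1, 4), -21998) = Rational(10999, 2) ≈ 5499.5)
Function('G')(r) = Add(3, Mul(-2, r, Add(3, r))) (Function('G')(r) = Add(3, Mul(-1, Mul(Add(r, r), Add(r, 3)))) = Add(3, Mul(-1, Mul(Mul(2, r), Add(3, r)))) = Add(3, Mul(-1, Mul(2, r, Add(3, r)))) = Add(3, Mul(-2, r, Add(3, r))))
q = 32096 (q = Mul(8, Mul(Add(-41, Add(3, Mul(-6, -8), Mul(-2, Pow(-8, 2)))), -34)) = Mul(8, Mul(Add(-41, Add(3, 48, Mul(-2, 64))), -34)) = Mul(8, Mul(Add(-41, Add(3, 48, -128)), -34)) = Mul(8, Mul(Add(-41, -77), -34)) = Mul(8, Mul(-118, -34)) = Mul(8, 4012) = 32096)
Mul(Add(b, -5294), Add(q, -21987)) = Mul(Add(Rational(10999, 2), -5294), Add(32096, -21987)) = Mul(Rational(411, 2), 10109) = Rational(4154799, 2)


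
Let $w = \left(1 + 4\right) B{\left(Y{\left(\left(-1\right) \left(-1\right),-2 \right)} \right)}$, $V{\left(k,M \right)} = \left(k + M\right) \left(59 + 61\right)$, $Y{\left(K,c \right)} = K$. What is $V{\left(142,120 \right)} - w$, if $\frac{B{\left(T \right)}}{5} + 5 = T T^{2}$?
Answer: $31540$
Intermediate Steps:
$B{\left(T \right)} = -25 + 5 T^{3}$ ($B{\left(T \right)} = -25 + 5 T T^{2} = -25 + 5 T^{3}$)
$V{\left(k,M \right)} = 120 M + 120 k$ ($V{\left(k,M \right)} = \left(M + k\right) 120 = 120 M + 120 k$)
$w = -100$ ($w = \left(1 + 4\right) \left(-25 + 5 \left(\left(-1\right) \left(-1\right)\right)^{3}\right) = 5 \left(-25 + 5 \cdot 1^{3}\right) = 5 \left(-25 + 5 \cdot 1\right) = 5 \left(-25 + 5\right) = 5 \left(-20\right) = -100$)
$V{\left(142,120 \right)} - w = \left(120 \cdot 120 + 120 \cdot 142\right) - -100 = \left(14400 + 17040\right) + 100 = 31440 + 100 = 31540$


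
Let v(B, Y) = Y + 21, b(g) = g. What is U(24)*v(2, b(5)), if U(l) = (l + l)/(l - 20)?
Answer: 312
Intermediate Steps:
v(B, Y) = 21 + Y
U(l) = 2*l/(-20 + l) (U(l) = (2*l)/(-20 + l) = 2*l/(-20 + l))
U(24)*v(2, b(5)) = (2*24/(-20 + 24))*(21 + 5) = (2*24/4)*26 = (2*24*(1/4))*26 = 12*26 = 312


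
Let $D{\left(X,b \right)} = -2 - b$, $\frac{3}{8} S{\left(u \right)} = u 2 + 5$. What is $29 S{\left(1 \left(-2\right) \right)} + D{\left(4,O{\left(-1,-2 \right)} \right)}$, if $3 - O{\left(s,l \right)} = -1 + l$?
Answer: $\frac{208}{3} \approx 69.333$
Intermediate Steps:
$S{\left(u \right)} = \frac{40}{3} + \frac{16 u}{3}$ ($S{\left(u \right)} = \frac{8 \left(u 2 + 5\right)}{3} = \frac{8 \left(2 u + 5\right)}{3} = \frac{8 \left(5 + 2 u\right)}{3} = \frac{40}{3} + \frac{16 u}{3}$)
$O{\left(s,l \right)} = 4 - l$ ($O{\left(s,l \right)} = 3 - \left(-1 + l\right) = 4 - l$)
$29 S{\left(1 \left(-2\right) \right)} + D{\left(4,O{\left(-1,-2 \right)} \right)} = 29 \left(\frac{40}{3} + \frac{16 \cdot 1 \left(-2\right)}{3}\right) - \left(6 + 2\right) = 29 \left(\frac{40}{3} + \frac{16}{3} \left(-2\right)\right) - 8 = 29 \left(\frac{40}{3} - \frac{32}{3}\right) - 8 = 29 \cdot \frac{8}{3} - 8 = \frac{232}{3} - 8 = \frac{208}{3}$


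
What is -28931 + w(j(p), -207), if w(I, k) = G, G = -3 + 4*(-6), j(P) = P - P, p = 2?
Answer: -28958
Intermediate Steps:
j(P) = 0
G = -27 (G = -3 - 24 = -27)
w(I, k) = -27
-28931 + w(j(p), -207) = -28931 - 27 = -28958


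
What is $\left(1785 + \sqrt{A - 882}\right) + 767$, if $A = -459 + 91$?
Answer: $2552 + 25 i \sqrt{2} \approx 2552.0 + 35.355 i$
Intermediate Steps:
$A = -368$
$\left(1785 + \sqrt{A - 882}\right) + 767 = \left(1785 + \sqrt{-368 - 882}\right) + 767 = \left(1785 + \sqrt{-1250}\right) + 767 = \left(1785 + 25 i \sqrt{2}\right) + 767 = 2552 + 25 i \sqrt{2}$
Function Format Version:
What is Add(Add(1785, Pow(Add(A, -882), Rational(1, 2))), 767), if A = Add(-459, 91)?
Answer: Add(2552, Mul(25, I, Pow(2, Rational(1, 2)))) ≈ Add(2552.0, Mul(35.355, I))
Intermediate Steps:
A = -368
Add(Add(1785, Pow(Add(A, -882), Rational(1, 2))), 767) = Add(Add(1785, Pow(Add(-368, -882), Rational(1, 2))), 767) = Add(Add(1785, Pow(-1250, Rational(1, 2))), 767) = Add(Add(1785, Mul(25, I, Pow(2, Rational(1, 2)))), 767) = Add(2552, Mul(25, I, Pow(2, Rational(1, 2))))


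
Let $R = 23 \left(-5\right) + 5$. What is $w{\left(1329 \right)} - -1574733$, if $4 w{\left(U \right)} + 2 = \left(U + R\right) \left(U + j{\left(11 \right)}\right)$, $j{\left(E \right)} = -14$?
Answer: $\frac{7901915}{4} \approx 1.9755 \cdot 10^{6}$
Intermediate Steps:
$R = -110$ ($R = -115 + 5 = -110$)
$w{\left(U \right)} = - \frac{1}{2} + \frac{\left(-110 + U\right) \left(-14 + U\right)}{4}$ ($w{\left(U \right)} = - \frac{1}{2} + \frac{\left(U - 110\right) \left(U - 14\right)}{4} = - \frac{1}{2} + \frac{\left(-110 + U\right) \left(-14 + U\right)}{4}$)
$w{\left(1329 \right)} - -1574733 = \left(\frac{769}{2} - 41199 + \frac{1329^{2}}{4}\right) - -1574733 = \left(\frac{769}{2} - 41199 + \frac{1}{4} \cdot 1766241\right) + 1574733 = \left(\frac{769}{2} - 41199 + \frac{1766241}{4}\right) + 1574733 = \frac{1602983}{4} + 1574733 = \frac{7901915}{4}$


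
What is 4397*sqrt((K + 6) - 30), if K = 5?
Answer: 4397*I*sqrt(19) ≈ 19166.0*I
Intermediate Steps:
4397*sqrt((K + 6) - 30) = 4397*sqrt((5 + 6) - 30) = 4397*sqrt(11 - 30) = 4397*sqrt(-19) = 4397*(I*sqrt(19)) = 4397*I*sqrt(19)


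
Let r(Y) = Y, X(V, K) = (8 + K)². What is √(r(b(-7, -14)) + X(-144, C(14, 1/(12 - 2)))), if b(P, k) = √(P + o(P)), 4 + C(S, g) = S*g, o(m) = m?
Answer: √(729 + 25*I*√14)/5 ≈ 5.4111 + 0.34574*I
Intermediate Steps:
C(S, g) = -4 + S*g
b(P, k) = √2*√P (b(P, k) = √(P + P) = √(2*P) = √2*√P)
√(r(b(-7, -14)) + X(-144, C(14, 1/(12 - 2)))) = √(√2*√(-7) + (8 + (-4 + 14/(12 - 2)))²) = √(√2*(I*√7) + (8 + (-4 + 14/10))²) = √(I*√14 + (8 + (-4 + 14*(⅒)))²) = √(I*√14 + (8 + (-4 + 7/5))²) = √(I*√14 + (8 - 13/5)²) = √(I*√14 + (27/5)²) = √(I*√14 + 729/25) = √(729/25 + I*√14)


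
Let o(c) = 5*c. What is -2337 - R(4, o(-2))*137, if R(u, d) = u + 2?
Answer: -3159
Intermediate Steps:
R(u, d) = 2 + u
-2337 - R(4, o(-2))*137 = -2337 - (2 + 4)*137 = -2337 - 6*137 = -2337 - 1*822 = -2337 - 822 = -3159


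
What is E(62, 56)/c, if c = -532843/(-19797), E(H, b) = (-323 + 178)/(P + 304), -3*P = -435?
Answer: -2870565/239246507 ≈ -0.011998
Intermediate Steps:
P = 145 (P = -⅓*(-435) = 145)
E(H, b) = -145/449 (E(H, b) = (-323 + 178)/(145 + 304) = -145/449)
c = 532843/19797 (c = -532843*(-1/19797) = 532843/19797 ≈ 26.915)
E(62, 56)/c = -145/(449*532843/19797) = -145/449*19797/532843 = -2870565/239246507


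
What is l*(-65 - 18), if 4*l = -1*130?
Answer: 5395/2 ≈ 2697.5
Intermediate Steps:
l = -65/2 (l = (-1*130)/4 = (¼)*(-130) = -65/2 ≈ -32.500)
l*(-65 - 18) = -65*(-65 - 18)/2 = -65/2*(-83) = 5395/2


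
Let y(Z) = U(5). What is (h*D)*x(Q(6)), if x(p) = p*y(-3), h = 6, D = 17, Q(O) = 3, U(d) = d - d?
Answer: 0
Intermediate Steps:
U(d) = 0
y(Z) = 0
x(p) = 0 (x(p) = p*0 = 0)
(h*D)*x(Q(6)) = (6*17)*0 = 102*0 = 0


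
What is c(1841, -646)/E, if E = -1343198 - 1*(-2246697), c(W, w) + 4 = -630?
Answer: -634/903499 ≈ -0.00070172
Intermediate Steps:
c(W, w) = -634 (c(W, w) = -4 - 630 = -634)
E = 903499 (E = -1343198 + 2246697 = 903499)
c(1841, -646)/E = -634/903499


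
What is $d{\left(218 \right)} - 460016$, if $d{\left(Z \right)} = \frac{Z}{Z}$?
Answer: $-460015$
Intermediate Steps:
$d{\left(Z \right)} = 1$
$d{\left(218 \right)} - 460016 = 1 - 460016 = -460015$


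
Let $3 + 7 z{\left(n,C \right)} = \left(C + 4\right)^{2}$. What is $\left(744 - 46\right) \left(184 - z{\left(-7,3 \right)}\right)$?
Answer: $\frac{866916}{7} \approx 1.2385 \cdot 10^{5}$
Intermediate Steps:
$z{\left(n,C \right)} = - \frac{3}{7} + \frac{\left(4 + C\right)^{2}}{7}$ ($z{\left(n,C \right)} = - \frac{3}{7} + \frac{\left(C + 4\right)^{2}}{7} = - \frac{3}{7} + \frac{\left(4 + C\right)^{2}}{7}$)
$\left(744 - 46\right) \left(184 - z{\left(-7,3 \right)}\right) = \left(744 - 46\right) \left(184 - \left(- \frac{3}{7} + \frac{\left(4 + 3\right)^{2}}{7}\right)\right) = \left(744 - 46\right) \left(184 - \left(- \frac{3}{7} + \frac{7^{2}}{7}\right)\right) = 698 \left(184 - \left(- \frac{3}{7} + \frac{1}{7} \cdot 49\right)\right) = 698 \left(184 - \left(- \frac{3}{7} + 7\right)\right) = 698 \left(184 - \frac{46}{7}\right) = 698 \cdot \frac{1242}{7} = \frac{866916}{7}$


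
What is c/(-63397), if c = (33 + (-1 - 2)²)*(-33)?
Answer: 1386/63397 ≈ 0.021862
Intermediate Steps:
c = -1386 (c = (33 + (-3)²)*(-33) = (33 + 9)*(-33) = 42*(-33) = -1386)
c/(-63397) = -1386/(-63397) = -1386*(-1/63397) = 1386/63397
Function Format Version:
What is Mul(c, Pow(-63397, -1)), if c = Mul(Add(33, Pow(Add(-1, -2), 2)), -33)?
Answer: Rational(1386, 63397) ≈ 0.021862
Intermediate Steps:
c = -1386 (c = Mul(Add(33, Pow(-3, 2)), -33) = Mul(Add(33, 9), -33) = Mul(42, -33) = -1386)
Mul(c, Pow(-63397, -1)) = Mul(-1386, Pow(-63397, -1)) = Mul(-1386, Rational(-1, 63397)) = Rational(1386, 63397)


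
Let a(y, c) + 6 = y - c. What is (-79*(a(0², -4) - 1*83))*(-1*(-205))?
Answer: 1376575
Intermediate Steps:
a(y, c) = -6 + y - c (a(y, c) = -6 + (y - c) = -6 + y - c)
(-79*(a(0², -4) - 1*83))*(-1*(-205)) = (-79*((-6 + 0² - 1*(-4)) - 1*83))*(-1*(-205)) = -79*((-6 + 0 + 4) - 83)*205 = -79*(-2 - 83)*205 = -79*(-85)*205 = 6715*205 = 1376575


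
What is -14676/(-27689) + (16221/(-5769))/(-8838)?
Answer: 249575290847/470587679586 ≈ 0.53035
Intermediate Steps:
-14676/(-27689) + (16221/(-5769))/(-8838) = -14676*(-1/27689) + (16221*(-1/5769))*(-1/8838) = 14676/27689 - 5407/1923*(-1/8838) = 14676/27689 + 5407/16995474 = 249575290847/470587679586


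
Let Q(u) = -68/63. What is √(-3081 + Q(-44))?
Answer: I*√1359197/21 ≈ 55.516*I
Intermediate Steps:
Q(u) = -68/63 (Q(u) = -68*1/63 = -68/63)
√(-3081 + Q(-44)) = √(-3081 - 68/63) = √(-194171/63) = I*√1359197/21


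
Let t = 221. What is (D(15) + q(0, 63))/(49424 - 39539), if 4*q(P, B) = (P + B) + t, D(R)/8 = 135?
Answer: 1151/9885 ≈ 0.11644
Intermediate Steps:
D(R) = 1080 (D(R) = 8*135 = 1080)
q(P, B) = 221/4 + B/4 + P/4 (q(P, B) = ((P + B) + 221)/4 = ((B + P) + 221)/4 = (221 + B + P)/4 = 221/4 + B/4 + P/4)
(D(15) + q(0, 63))/(49424 - 39539) = (1080 + (221/4 + (¼)*63 + (¼)*0))/(49424 - 39539) = (1080 + (221/4 + 63/4 + 0))/9885 = (1080 + 71)*(1/9885) = 1151*(1/9885) = 1151/9885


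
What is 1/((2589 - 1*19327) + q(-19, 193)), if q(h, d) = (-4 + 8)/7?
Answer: -7/117162 ≈ -5.9746e-5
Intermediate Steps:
q(h, d) = 4/7 (q(h, d) = (1/7)*4 = 4/7)
1/((2589 - 1*19327) + q(-19, 193)) = 1/((2589 - 1*19327) + 4/7) = 1/((2589 - 19327) + 4/7) = 1/(-16738 + 4/7) = 1/(-117162/7) = -7/117162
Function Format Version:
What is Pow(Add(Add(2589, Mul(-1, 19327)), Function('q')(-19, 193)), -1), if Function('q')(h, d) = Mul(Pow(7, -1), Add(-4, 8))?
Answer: Rational(-7, 117162) ≈ -5.9746e-5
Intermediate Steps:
Function('q')(h, d) = Rational(4, 7) (Function('q')(h, d) = Mul(Rational(1, 7), 4) = Rational(4, 7))
Pow(Add(Add(2589, Mul(-1, 19327)), Function('q')(-19, 193)), -1) = Pow(Add(Add(2589, Mul(-1, 19327)), Rational(4, 7)), -1) = Pow(Add(Add(2589, -19327), Rational(4, 7)), -1) = Pow(Add(-16738, Rational(4, 7)), -1) = Pow(Rational(-117162, 7), -1) = Rational(-7, 117162)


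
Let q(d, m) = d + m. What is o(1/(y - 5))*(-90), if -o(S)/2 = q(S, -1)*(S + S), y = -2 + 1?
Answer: 70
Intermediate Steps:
y = -1
o(S) = -4*S*(-1 + S) (o(S) = -2*(S - 1)*(S + S) = -2*(-1 + S)*2*S = -4*S*(-1 + S))
o(1/(y - 5))*(-90) = (4*(1 - 1/(-1 - 5))/(-1 - 5))*(-90) = (4*(1 - 1/(-6))/(-6))*(-90) = (4*(-⅙)*(1 - 1*(-⅙)))*(-90) = (4*(-⅙)*(1 + ⅙))*(-90) = (4*(-⅙)*(7/6))*(-90) = -7/9*(-90) = 70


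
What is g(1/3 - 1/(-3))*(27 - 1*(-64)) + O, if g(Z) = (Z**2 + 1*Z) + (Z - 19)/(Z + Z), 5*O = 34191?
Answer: 1023851/180 ≈ 5688.1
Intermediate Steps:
O = 34191/5 (O = (1/5)*34191 = 34191/5 ≈ 6838.2)
g(Z) = Z + Z**2 + (-19 + Z)/(2*Z) (g(Z) = (Z**2 + Z) + (-19 + Z)/((2*Z)) = (Z + Z**2) + (-19 + Z)*(1/(2*Z)) = (Z + Z**2) + (-19 + Z)/(2*Z) = Z + Z**2 + (-19 + Z)/(2*Z))
g(1/3 - 1/(-3))*(27 - 1*(-64)) + O = (1/2 + (1/3 - 1/(-3)) + (1/3 - 1/(-3))**2 - 19/(2*(1/3 - 1/(-3))))*(27 - 1*(-64)) + 34191/5 = (1/2 + (1*(1/3) - 1*(-1/3)) + (1*(1/3) - 1*(-1/3))**2 - 19/(2*(1*(1/3) - 1*(-1/3))))*(27 + 64) + 34191/5 = (1/2 + (1/3 + 1/3) + (1/3 + 1/3)**2 - 19/(2*(1/3 + 1/3)))*91 + 34191/5 = (1/2 + 2/3 + (2/3)**2 - 19/(2*2/3))*91 + 34191/5 = (1/2 + 2/3 + 4/9 - 19/2*3/2)*91 + 34191/5 = (1/2 + 2/3 + 4/9 - 57/4)*91 + 34191/5 = -455/36*91 + 34191/5 = -41405/36 + 34191/5 = 1023851/180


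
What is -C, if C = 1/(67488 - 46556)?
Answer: -1/20932 ≈ -4.7774e-5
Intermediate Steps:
C = 1/20932 ≈ 4.7774e-5
-C = -1*1/20932 = -1/20932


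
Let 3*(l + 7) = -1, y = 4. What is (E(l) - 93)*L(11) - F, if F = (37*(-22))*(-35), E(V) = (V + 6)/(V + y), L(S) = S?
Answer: -147543/5 ≈ -29509.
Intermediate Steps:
l = -22/3 (l = -7 + (1/3)*(-1) = -7 - 1/3 = -22/3 ≈ -7.3333)
E(V) = (6 + V)/(4 + V) (E(V) = (V + 6)/(V + 4) = (6 + V)/(4 + V))
F = 28490 (F = -814*(-35) = 28490)
(E(l) - 93)*L(11) - F = ((6 - 22/3)/(4 - 22/3) - 93)*11 - 1*28490 = (-4/3/(-10/3) - 93)*11 - 28490 = (-3/10*(-4/3) - 93)*11 - 28490 = (2/5 - 93)*11 - 28490 = -463/5*11 - 28490 = -5093/5 - 28490 = -147543/5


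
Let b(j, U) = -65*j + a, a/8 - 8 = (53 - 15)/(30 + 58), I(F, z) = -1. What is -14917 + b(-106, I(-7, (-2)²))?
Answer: -87555/11 ≈ -7959.5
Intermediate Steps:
a = 742/11 (a = 64 + 8*((53 - 15)/(30 + 58)) = 64 + 8*(38/88) = 64 + 8*(38*(1/88)) = 64 + 8*(19/44) = 64 + 38/11 = 742/11 ≈ 67.455)
b(j, U) = 742/11 - 65*j (b(j, U) = -65*j + 742/11 = 742/11 - 65*j)
-14917 + b(-106, I(-7, (-2)²)) = -14917 + (742/11 - 65*(-106)) = -14917 + (742/11 + 6890) = -14917 + 76532/11 = -87555/11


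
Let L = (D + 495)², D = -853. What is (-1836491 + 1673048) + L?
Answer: -35279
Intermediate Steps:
L = 128164 (L = (-853 + 495)² = (-358)² = 128164)
(-1836491 + 1673048) + L = (-1836491 + 1673048) + 128164 = -163443 + 128164 = -35279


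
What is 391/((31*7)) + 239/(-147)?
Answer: 802/4557 ≈ 0.17599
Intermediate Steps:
391/((31*7)) + 239/(-147) = 391/217 + 239*(-1/147) = 391*(1/217) - 239/147 = 391/217 - 239/147 = 802/4557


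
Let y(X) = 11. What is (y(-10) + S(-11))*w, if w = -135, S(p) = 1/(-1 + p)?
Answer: -5895/4 ≈ -1473.8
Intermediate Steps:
(y(-10) + S(-11))*w = (11 + 1/(-1 - 11))*(-135) = (11 + 1/(-12))*(-135) = (11 - 1/12)*(-135) = (131/12)*(-135) = -5895/4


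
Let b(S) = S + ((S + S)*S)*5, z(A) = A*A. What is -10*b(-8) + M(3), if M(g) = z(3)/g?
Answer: -6317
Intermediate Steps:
z(A) = A²
M(g) = 9/g (M(g) = 3²/g = 9/g)
b(S) = S + 10*S² (b(S) = S + ((2*S)*S)*5 = S + (2*S²)*5 = S + 10*S²)
-10*b(-8) + M(3) = -(-80)*(1 + 10*(-8)) + 9/3 = -(-80)*(1 - 80) + 9*(⅓) = -(-80)*(-79) + 3 = -10*632 + 3 = -6320 + 3 = -6317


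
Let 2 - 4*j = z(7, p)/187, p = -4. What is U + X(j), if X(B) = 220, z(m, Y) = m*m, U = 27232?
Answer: 27452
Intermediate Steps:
z(m, Y) = m²
j = 325/748 (j = ½ - 7²/(4*187) = ½ - 49/(4*187) = ½ - ¼*49/187 = ½ - 49/748 = 325/748 ≈ 0.43449)
U + X(j) = 27232 + 220 = 27452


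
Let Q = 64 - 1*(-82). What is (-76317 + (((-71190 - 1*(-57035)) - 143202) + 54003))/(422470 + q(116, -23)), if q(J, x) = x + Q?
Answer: -179671/422593 ≈ -0.42516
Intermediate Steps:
Q = 146 (Q = 64 + 82 = 146)
q(J, x) = 146 + x (q(J, x) = x + 146 = 146 + x)
(-76317 + (((-71190 - 1*(-57035)) - 143202) + 54003))/(422470 + q(116, -23)) = (-76317 + (((-71190 - 1*(-57035)) - 143202) + 54003))/(422470 + (146 - 23)) = (-76317 + (((-71190 + 57035) - 143202) + 54003))/(422470 + 123) = (-76317 + ((-14155 - 143202) + 54003))/422593 = (-76317 + (-157357 + 54003))*(1/422593) = (-76317 - 103354)*(1/422593) = -179671*1/422593 = -179671/422593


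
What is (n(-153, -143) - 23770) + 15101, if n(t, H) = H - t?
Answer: -8659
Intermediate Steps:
(n(-153, -143) - 23770) + 15101 = ((-143 - 1*(-153)) - 23770) + 15101 = ((-143 + 153) - 23770) + 15101 = (10 - 23770) + 15101 = -23760 + 15101 = -8659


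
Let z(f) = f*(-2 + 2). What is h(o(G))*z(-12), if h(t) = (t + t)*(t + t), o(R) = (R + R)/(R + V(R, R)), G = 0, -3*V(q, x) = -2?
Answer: 0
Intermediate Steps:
z(f) = 0 (z(f) = f*0 = 0)
V(q, x) = ⅔ (V(q, x) = -⅓*(-2) = ⅔)
o(R) = 2*R/(⅔ + R) (o(R) = (R + R)/(R + ⅔) = (2*R)/(⅔ + R) = 2*R/(⅔ + R))
h(t) = 4*t² (h(t) = (2*t)*(2*t) = 4*t²)
h(o(G))*z(-12) = (4*(6*0/(2 + 3*0))²)*0 = (4*(6*0/(2 + 0))²)*0 = (4*(6*0/2)²)*0 = (4*(6*0*(½))²)*0 = (4*0²)*0 = (4*0)*0 = 0*0 = 0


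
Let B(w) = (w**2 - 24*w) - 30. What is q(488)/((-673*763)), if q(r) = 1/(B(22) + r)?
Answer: -1/212588586 ≈ -4.7039e-9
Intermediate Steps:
B(w) = -30 + w**2 - 24*w
q(r) = 1/(-74 + r) (q(r) = 1/((-30 + 22**2 - 24*22) + r) = 1/((-30 + 484 - 528) + r) = 1/(-74 + r))
q(488)/((-673*763)) = 1/((-74 + 488)*((-673*763))) = 1/(414*(-513499)) = (1/414)*(-1/513499) = -1/212588586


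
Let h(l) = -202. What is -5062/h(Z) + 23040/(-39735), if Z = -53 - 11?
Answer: 2183161/89183 ≈ 24.480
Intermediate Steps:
Z = -64
-5062/h(Z) + 23040/(-39735) = -5062/(-202) + 23040/(-39735) = -5062*(-1/202) + 23040*(-1/39735) = 2531/101 - 512/883 = 2183161/89183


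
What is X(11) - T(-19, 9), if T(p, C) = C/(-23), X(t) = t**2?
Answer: 2792/23 ≈ 121.39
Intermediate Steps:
T(p, C) = -C/23 (T(p, C) = C*(-1/23) = -C/23)
X(11) - T(-19, 9) = 11**2 - (-1)*9/23 = 121 - 1*(-9/23) = 121 + 9/23 = 2792/23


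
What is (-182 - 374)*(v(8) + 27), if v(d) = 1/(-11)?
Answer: -164576/11 ≈ -14961.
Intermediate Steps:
v(d) = -1/11
(-182 - 374)*(v(8) + 27) = (-182 - 374)*(-1/11 + 27) = -556*296/11 = -164576/11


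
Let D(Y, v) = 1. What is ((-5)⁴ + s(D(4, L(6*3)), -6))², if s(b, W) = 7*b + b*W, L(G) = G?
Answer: 391876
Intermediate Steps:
s(b, W) = 7*b + W*b
((-5)⁴ + s(D(4, L(6*3)), -6))² = ((-5)⁴ + 1*(7 - 6))² = (625 + 1*1)² = (625 + 1)² = 626² = 391876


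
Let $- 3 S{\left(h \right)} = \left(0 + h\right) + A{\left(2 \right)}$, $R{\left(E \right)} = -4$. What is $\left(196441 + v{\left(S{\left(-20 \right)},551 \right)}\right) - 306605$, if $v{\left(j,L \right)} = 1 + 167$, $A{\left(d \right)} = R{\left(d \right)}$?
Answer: $-109996$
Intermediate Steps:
$A{\left(d \right)} = -4$
$S{\left(h \right)} = \frac{4}{3} - \frac{h}{3}$ ($S{\left(h \right)} = - \frac{\left(0 + h\right) - 4}{3} = - \frac{h - 4}{3} = - \frac{-4 + h}{3} = \frac{4}{3} - \frac{h}{3}$)
$v{\left(j,L \right)} = 168$
$\left(196441 + v{\left(S{\left(-20 \right)},551 \right)}\right) - 306605 = \left(196441 + 168\right) - 306605 = 196609 - 306605 = -109996$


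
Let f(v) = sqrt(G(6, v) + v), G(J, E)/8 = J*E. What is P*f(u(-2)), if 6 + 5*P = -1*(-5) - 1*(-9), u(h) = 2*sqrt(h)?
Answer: 56*2**(3/4)*sqrt(I)/5 ≈ 13.319 + 13.319*I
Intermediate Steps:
G(J, E) = 8*E*J (G(J, E) = 8*(J*E) = 8*(E*J) = 8*E*J)
f(v) = 7*sqrt(v) (f(v) = sqrt(8*v*6 + v) = sqrt(48*v + v) = sqrt(49*v) = 7*sqrt(v))
P = 8/5 (P = -6/5 + (-1*(-5) - 1*(-9))/5 = -6/5 + (5 + 9)/5 = -6/5 + (1/5)*14 = -6/5 + 14/5 = 8/5 ≈ 1.6000)
P*f(u(-2)) = 8*(7*sqrt(2*sqrt(-2)))/5 = 8*(7*sqrt(2*(I*sqrt(2))))/5 = 8*(7*sqrt(2*I*sqrt(2)))/5 = 8*(7*(2**(3/4)*sqrt(I)))/5 = 8*(7*2**(3/4)*sqrt(I))/5 = 56*2**(3/4)*sqrt(I)/5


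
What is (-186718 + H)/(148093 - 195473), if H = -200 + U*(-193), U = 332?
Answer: 125497/23690 ≈ 5.2975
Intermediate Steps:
H = -64276 (H = -200 + 332*(-193) = -200 - 64076 = -64276)
(-186718 + H)/(148093 - 195473) = (-186718 - 64276)/(148093 - 195473) = -250994/(-47380) = -250994*(-1/47380) = 125497/23690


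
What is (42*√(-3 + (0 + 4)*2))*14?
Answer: 588*√5 ≈ 1314.8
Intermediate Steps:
(42*√(-3 + (0 + 4)*2))*14 = (42*√(-3 + 4*2))*14 = (42*√(-3 + 8))*14 = (42*√5)*14 = 588*√5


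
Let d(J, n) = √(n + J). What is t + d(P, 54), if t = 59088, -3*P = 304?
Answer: 59088 + I*√426/3 ≈ 59088.0 + 6.8799*I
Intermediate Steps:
P = -304/3 (P = -⅓*304 = -304/3 ≈ -101.33)
d(J, n) = √(J + n)
t + d(P, 54) = 59088 + √(-304/3 + 54) = 59088 + √(-142/3) = 59088 + I*√426/3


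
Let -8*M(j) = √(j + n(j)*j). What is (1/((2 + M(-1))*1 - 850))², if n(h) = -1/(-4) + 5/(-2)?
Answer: 256/(13568 + √5)² ≈ 1.3902e-6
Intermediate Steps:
n(h) = -9/4 (n(h) = -1*(-¼) + 5*(-½) = ¼ - 5/2 = -9/4)
M(j) = -√5*√(-j)/16 (M(j) = -√(j - 9*j/4)/8 = -√5*√(-j)/2/8 = -√5*√(-j)/16)
(1/((2 + M(-1))*1 - 850))² = (1/((2 - √5*√(-1*(-1))/16)*1 - 850))² = (1/((2 - √5*√1/16)*1 - 850))² = (1/((2 - 1/16*√5*1)*1 - 850))² = (1/((2 - √5/16)*1 - 850))² = (1/((2 - √5/16) - 850))² = (1/(-848 - √5/16))² = (-848 - √5/16)⁻²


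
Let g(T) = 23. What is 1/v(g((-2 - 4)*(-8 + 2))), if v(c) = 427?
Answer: 1/427 ≈ 0.0023419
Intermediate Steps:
1/v(g((-2 - 4)*(-8 + 2))) = 1/427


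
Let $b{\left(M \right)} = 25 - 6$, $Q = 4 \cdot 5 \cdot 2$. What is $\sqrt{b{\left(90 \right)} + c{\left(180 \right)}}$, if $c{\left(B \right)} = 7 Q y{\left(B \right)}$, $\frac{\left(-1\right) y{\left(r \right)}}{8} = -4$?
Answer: $\sqrt{8979} \approx 94.758$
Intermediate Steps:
$y{\left(r \right)} = 32$ ($y{\left(r \right)} = \left(-8\right) \left(-4\right) = 32$)
$Q = 40$ ($Q = 20 \cdot 2 = 40$)
$b{\left(M \right)} = 19$
$c{\left(B \right)} = 8960$ ($c{\left(B \right)} = 7 \cdot 40 \cdot 32 = 280 \cdot 32 = 8960$)
$\sqrt{b{\left(90 \right)} + c{\left(180 \right)}} = \sqrt{19 + 8960} = \sqrt{8979}$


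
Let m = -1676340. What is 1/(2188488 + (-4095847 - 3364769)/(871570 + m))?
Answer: 402385/880618474188 ≈ 4.5693e-7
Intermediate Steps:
1/(2188488 + (-4095847 - 3364769)/(871570 + m)) = 1/(2188488 + (-4095847 - 3364769)/(871570 - 1676340)) = 1/(2188488 - 7460616/(-804770)) = 1/(2188488 - 7460616*(-1/804770)) = 1/(2188488 + 3730308/402385) = 1/(880618474188/402385) = 402385/880618474188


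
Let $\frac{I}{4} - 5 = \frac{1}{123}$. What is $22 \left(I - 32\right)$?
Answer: $- \frac{32384}{123} \approx -263.28$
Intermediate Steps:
$I = \frac{2464}{123}$ ($I = 20 + \frac{4}{123} = \frac{2464}{123} \approx 20.033$)
$22 \left(I - 32\right) = 22 \left(\frac{2464}{123} - 32\right) = 22 \left(- \frac{1472}{123}\right) = - \frac{32384}{123}$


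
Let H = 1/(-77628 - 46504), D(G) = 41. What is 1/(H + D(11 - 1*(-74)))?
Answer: 124132/5089411 ≈ 0.024390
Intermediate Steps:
H = -1/124132 (H = 1/(-124132) = -1/124132 ≈ -8.0559e-6)
1/(H + D(11 - 1*(-74))) = 1/(-1/124132 + 41) = 1/(5089411/124132) = 124132/5089411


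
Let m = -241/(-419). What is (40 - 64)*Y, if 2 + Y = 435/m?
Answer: -4362792/241 ≈ -18103.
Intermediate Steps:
m = 241/419 (m = -241*(-1/419) = 241/419 ≈ 0.57518)
Y = 181783/241 (Y = -2 + 435/(241/419) = -2 + 435*(419/241) = -2 + 182265/241 = 181783/241 ≈ 754.29)
(40 - 64)*Y = (40 - 64)*(181783/241) = -24*181783/241 = -4362792/241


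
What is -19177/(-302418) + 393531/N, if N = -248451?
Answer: -38082104377/25045351506 ≈ -1.5205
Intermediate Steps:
-19177/(-302418) + 393531/N = -19177/(-302418) + 393531/(-248451) = -19177*(-1/302418) + 393531*(-1/248451) = 19177/302418 - 131177/82817 = -38082104377/25045351506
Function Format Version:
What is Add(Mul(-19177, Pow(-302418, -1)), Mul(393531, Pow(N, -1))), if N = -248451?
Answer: Rational(-38082104377, 25045351506) ≈ -1.5205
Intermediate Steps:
Add(Mul(-19177, Pow(-302418, -1)), Mul(393531, Pow(N, -1))) = Add(Mul(-19177, Pow(-302418, -1)), Mul(393531, Pow(-248451, -1))) = Add(Mul(-19177, Rational(-1, 302418)), Mul(393531, Rational(-1, 248451))) = Add(Rational(19177, 302418), Rational(-131177, 82817)) = Rational(-38082104377, 25045351506)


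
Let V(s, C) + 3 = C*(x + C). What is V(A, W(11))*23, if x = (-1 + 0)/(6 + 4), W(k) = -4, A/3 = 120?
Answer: 1541/5 ≈ 308.20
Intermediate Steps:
A = 360 (A = 3*120 = 360)
x = -⅒ (x = -1/10 = -1*⅒ = -⅒ ≈ -0.10000)
V(s, C) = -3 + C*(-⅒ + C)
V(A, W(11))*23 = (-3 + (-4)² - ⅒*(-4))*23 = (-3 + 16 + ⅖)*23 = (67/5)*23 = 1541/5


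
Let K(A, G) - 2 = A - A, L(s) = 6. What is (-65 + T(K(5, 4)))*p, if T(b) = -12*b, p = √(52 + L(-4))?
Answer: -89*√58 ≈ -677.80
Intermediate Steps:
K(A, G) = 2 (K(A, G) = 2 + (A - A) = 2 + 0 = 2)
p = √58 (p = √(52 + 6) = √58 ≈ 7.6158)
(-65 + T(K(5, 4)))*p = (-65 - 12*2)*√58 = (-65 - 24)*√58 = -89*√58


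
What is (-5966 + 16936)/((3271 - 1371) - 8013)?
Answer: -10970/6113 ≈ -1.7945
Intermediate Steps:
(-5966 + 16936)/((3271 - 1371) - 8013) = 10970/(1900 - 8013) = 10970/(-6113) = 10970*(-1/6113) = -10970/6113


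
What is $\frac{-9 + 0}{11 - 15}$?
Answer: $\frac{9}{4} \approx 2.25$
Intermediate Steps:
$\frac{-9 + 0}{11 - 15} = - \frac{9}{-4} = \left(-9\right) \left(- \frac{1}{4}\right) = \frac{9}{4}$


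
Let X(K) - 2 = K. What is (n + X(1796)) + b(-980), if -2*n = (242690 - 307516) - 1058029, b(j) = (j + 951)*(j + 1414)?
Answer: 1101279/2 ≈ 5.5064e+5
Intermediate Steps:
X(K) = 2 + K
b(j) = (951 + j)*(1414 + j)
n = 1122855/2 (n = -((242690 - 307516) - 1058029)/2 = -(-64826 - 1058029)/2 = -1/2*(-1122855) = 1122855/2 ≈ 5.6143e+5)
(n + X(1796)) + b(-980) = (1122855/2 + (2 + 1796)) + (1344714 + (-980)**2 + 2365*(-980)) = (1122855/2 + 1798) + (1344714 + 960400 - 2317700) = 1126451/2 - 12586 = 1101279/2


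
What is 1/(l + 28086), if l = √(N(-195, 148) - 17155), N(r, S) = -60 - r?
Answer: 14043/394420208 - I*√4255/394420208 ≈ 3.5604e-5 - 1.6538e-7*I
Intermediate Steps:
l = 2*I*√4255 (l = √((-60 - 1*(-195)) - 17155) = √((-60 + 195) - 17155) = √(135 - 17155) = √(-17020) = 2*I*√4255 ≈ 130.46*I)
1/(l + 28086) = 1/(2*I*√4255 + 28086) = 1/(28086 + 2*I*√4255)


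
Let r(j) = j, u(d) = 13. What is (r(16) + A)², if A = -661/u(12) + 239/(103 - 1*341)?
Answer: 12303468241/9572836 ≈ 1285.2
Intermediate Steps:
A = -160425/3094 (A = -661/13 + 239/(103 - 1*341) = -661*1/13 + 239/(103 - 341) = -661/13 + 239/(-238) = -661/13 + 239*(-1/238) = -661/13 - 239/238 = -160425/3094 ≈ -51.850)
(r(16) + A)² = (16 - 160425/3094)² = (-110921/3094)² = 12303468241/9572836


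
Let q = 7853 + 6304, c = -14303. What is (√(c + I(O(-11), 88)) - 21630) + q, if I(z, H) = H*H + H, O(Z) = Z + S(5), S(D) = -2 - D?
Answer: -7473 + 3*I*√719 ≈ -7473.0 + 80.443*I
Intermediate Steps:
O(Z) = -7 + Z (O(Z) = Z + (-2 - 1*5) = Z + (-2 - 5) = Z - 7 = -7 + Z)
q = 14157
I(z, H) = H + H² (I(z, H) = H² + H = H + H²)
(√(c + I(O(-11), 88)) - 21630) + q = (√(-14303 + 88*(1 + 88)) - 21630) + 14157 = (√(-14303 + 88*89) - 21630) + 14157 = (√(-14303 + 7832) - 21630) + 14157 = (√(-6471) - 21630) + 14157 = (3*I*√719 - 21630) + 14157 = (-21630 + 3*I*√719) + 14157 = -7473 + 3*I*√719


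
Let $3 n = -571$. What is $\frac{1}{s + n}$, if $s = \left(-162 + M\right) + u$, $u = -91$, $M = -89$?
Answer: $- \frac{3}{1597} \approx -0.0018785$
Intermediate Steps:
$n = - \frac{571}{3}$ ($n = \frac{1}{3} \left(-571\right) = - \frac{571}{3} \approx -190.33$)
$s = -342$ ($s = \left(-162 - 89\right) - 91 = -251 - 91 = -342$)
$\frac{1}{s + n} = \frac{1}{-342 - \frac{571}{3}} = \frac{1}{- \frac{1597}{3}} = - \frac{3}{1597}$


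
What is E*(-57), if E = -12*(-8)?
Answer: -5472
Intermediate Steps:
E = 96
E*(-57) = 96*(-57) = -5472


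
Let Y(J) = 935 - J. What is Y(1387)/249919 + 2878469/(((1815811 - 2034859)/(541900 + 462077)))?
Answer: -240748361550630481/18248085704 ≈ -1.3193e+7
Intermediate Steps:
Y(1387)/249919 + 2878469/(((1815811 - 2034859)/(541900 + 462077))) = (935 - 1*1387)/249919 + 2878469/(((1815811 - 2034859)/(541900 + 462077))) = (935 - 1387)*(1/249919) + 2878469/((-219048/1003977)) = -452*1/249919 + 2878469/((-219048*1/1003977)) = -452/249919 + 2878469/(-73016/334659) = -452/249919 + 2878469*(-334659/73016) = -452/249919 - 963305557071/73016 = -240748361550630481/18248085704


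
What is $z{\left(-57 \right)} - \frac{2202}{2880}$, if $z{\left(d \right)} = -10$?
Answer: $- \frac{5167}{480} \approx -10.765$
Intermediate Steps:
$z{\left(-57 \right)} - \frac{2202}{2880} = -10 - \frac{2202}{2880} = -10 - 2202 \cdot \frac{1}{2880} = -10 - \frac{367}{480} = - \frac{5167}{480}$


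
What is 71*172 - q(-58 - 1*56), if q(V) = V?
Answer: 12326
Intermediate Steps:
71*172 - q(-58 - 1*56) = 71*172 - (-58 - 1*56) = 12212 - (-58 - 56) = 12212 - 1*(-114) = 12212 + 114 = 12326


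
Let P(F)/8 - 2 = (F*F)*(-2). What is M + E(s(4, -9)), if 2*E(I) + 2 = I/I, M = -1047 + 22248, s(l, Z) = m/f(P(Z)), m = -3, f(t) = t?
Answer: 42401/2 ≈ 21201.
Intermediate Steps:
P(F) = 16 - 16*F**2 (P(F) = 16 + 8*((F*F)*(-2)) = 16 + 8*(F**2*(-2)) = 16 + 8*(-2*F**2) = 16 - 16*F**2)
s(l, Z) = -3/(16 - 16*Z**2)
M = 21201
E(I) = -1/2 (E(I) = -1 + (I/I)/2 = -1 + (1/2)*1 = -1 + 1/2 = -1/2)
M + E(s(4, -9)) = 21201 - 1/2 = 42401/2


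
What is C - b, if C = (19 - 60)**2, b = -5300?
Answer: 6981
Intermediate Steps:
C = 1681 (C = (-41)**2 = 1681)
C - b = 1681 - 1*(-5300) = 1681 + 5300 = 6981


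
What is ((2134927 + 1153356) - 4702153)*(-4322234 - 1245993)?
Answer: 7872749108490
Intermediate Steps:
((2134927 + 1153356) - 4702153)*(-4322234 - 1245993) = (3288283 - 4702153)*(-5568227) = -1413870*(-5568227) = 7872749108490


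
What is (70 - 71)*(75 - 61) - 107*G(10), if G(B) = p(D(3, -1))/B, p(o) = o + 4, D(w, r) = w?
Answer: -889/10 ≈ -88.900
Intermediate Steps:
p(o) = 4 + o
G(B) = 7/B (G(B) = (4 + 3)/B = 7/B)
(70 - 71)*(75 - 61) - 107*G(10) = (70 - 71)*(75 - 61) - 749/10 = -1*14 - 749/10 = -14 - 107*7/10 = -14 - 749/10 = -889/10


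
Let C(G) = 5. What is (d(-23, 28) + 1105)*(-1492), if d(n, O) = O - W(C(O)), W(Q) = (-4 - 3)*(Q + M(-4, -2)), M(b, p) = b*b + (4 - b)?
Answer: -1993312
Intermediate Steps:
M(b, p) = 4 + b² - b (M(b, p) = b² + (4 - b) = 4 + b² - b)
W(Q) = -168 - 7*Q (W(Q) = (-4 - 3)*(Q + (4 + (-4)² - 1*(-4))) = -7*(Q + (4 + 16 + 4)) = -7*(Q + 24) = -7*(24 + Q) = -168 - 7*Q)
d(n, O) = 203 + O (d(n, O) = O - (-168 - 7*5) = O - (-168 - 35) = O - 1*(-203) = O + 203 = 203 + O)
(d(-23, 28) + 1105)*(-1492) = ((203 + 28) + 1105)*(-1492) = (231 + 1105)*(-1492) = 1336*(-1492) = -1993312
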